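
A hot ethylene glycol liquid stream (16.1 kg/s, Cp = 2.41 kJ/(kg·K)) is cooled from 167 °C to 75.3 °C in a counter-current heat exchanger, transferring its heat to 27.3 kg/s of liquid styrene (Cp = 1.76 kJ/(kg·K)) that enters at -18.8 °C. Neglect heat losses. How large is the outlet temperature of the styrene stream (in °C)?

Heat released by hot stream: Q = 16.1 × 2.41 × (167 − 75.3) = 3558.1 kJ/s
Energy balance on cold side (adiabatic exchanger): Q = ṁ_c·Cp_c·(T_c,out − T_c,in)
T_c,out = -18.8 + 3558.1/(27.3 × 1.76) = 55.252 °C

T_c,out = 55.3 °C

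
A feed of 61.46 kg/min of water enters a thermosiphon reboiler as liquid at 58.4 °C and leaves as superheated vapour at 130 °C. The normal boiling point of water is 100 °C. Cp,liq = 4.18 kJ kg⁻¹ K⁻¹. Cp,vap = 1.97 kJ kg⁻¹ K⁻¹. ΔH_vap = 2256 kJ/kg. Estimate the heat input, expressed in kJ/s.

Q = 2550 kJ/s

liquid 58.4→100 °C: 173.89 kJ/kg
vaporisation at 100 °C: 2256 kJ/kg
vapour 100→130 °C: 59.1 kJ/kg
Δh = 173.89 + 2256 + 59.1 = 2489 kJ/kg
Q = ṁ·Δh = 61.46 kg/min × 2489 kJ/kg = 152970 kJ/min
|Q| = 2549.6 kW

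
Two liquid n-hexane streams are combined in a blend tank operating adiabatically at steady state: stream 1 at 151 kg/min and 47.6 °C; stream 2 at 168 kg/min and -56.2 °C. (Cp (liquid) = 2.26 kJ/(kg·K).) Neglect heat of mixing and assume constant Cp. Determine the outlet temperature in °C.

Energy balance with Q = 0: Σ ṁᵢCp,ᵢ(T_out − Tᵢ) = 0
T_out = Σ ṁᵢCp,ᵢTᵢ / Σ ṁᵢCp,ᵢ
      = -5094 / 720.94 = -7.0658 °C

T_out = -7.07 °C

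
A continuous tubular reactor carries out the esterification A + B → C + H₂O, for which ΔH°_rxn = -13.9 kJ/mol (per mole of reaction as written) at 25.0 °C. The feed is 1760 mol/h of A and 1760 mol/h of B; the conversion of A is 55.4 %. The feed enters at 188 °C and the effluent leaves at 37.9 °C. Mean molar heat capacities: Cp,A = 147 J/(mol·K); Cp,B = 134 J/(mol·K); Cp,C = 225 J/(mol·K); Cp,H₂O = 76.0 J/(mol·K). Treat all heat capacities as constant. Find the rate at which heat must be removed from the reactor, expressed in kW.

Extent of reaction ξ = 0.554 × 1760 = 975.04 mol/h
Reaction term: ξ·ΔH°_rxn = 975.04 × -13.9 = -13553 kJ/h
Sensible, feed 188→25 °C: -80613 kJ/h
Outlet flows (mol/h): A 784.96, B 784.96, C 975.04, H₂O 975.04
Sensible, products 25→37.9 °C: 6631.4 kJ/h
Q = ΔH = -87535 kJ/h = -24.315 kW
Heat removed = 24.315 kW

Q_out = 24.3 kW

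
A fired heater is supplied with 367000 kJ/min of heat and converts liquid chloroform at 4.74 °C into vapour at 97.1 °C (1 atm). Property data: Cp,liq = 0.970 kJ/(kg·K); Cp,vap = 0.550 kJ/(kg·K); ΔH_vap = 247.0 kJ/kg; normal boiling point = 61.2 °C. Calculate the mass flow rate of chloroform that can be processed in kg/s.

ṁ = 19.0 kg/s

Δh = 0.970×(61.2−4.74) + 247.0 + 0.550×(97.1−61.2) = 321.51 kJ/kg
Q = 367000 kJ/min = 6116.7 kJ/s = 6116.7 kJ/s
ṁ = Q/Δh = 6116.7 / 321.51 = 19.025 kg/s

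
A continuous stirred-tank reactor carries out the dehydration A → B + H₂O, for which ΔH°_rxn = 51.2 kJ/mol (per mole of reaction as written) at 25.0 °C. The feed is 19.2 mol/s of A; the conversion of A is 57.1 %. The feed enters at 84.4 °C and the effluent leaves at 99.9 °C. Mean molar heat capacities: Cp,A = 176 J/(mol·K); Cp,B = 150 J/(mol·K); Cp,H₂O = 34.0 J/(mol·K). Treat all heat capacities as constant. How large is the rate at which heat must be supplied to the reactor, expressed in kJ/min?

Extent of reaction ξ = 0.571 × 19.2 = 10.963 mol/s
Reaction term: ξ·ΔH°_rxn = 10.963 × 51.2 = 561.32 kJ/s
Sensible, feed 84.4→25 °C: -200.72 kJ/s
Outlet flows (mol/s): A 8.2368, B 10.963, H₂O 10.963
Sensible, products 25→99.9 °C: 259.67 kJ/s
Q = ΔH = 620.26 kJ/s = 620.26 kW
Heat supplied = 37216 kJ/min

Q_in = 37200 kJ/min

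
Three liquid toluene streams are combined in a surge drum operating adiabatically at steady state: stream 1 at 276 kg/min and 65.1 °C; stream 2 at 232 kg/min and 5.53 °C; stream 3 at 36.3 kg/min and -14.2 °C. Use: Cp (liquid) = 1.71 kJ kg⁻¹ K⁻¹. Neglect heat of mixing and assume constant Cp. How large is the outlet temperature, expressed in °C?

Adiabatic, steady state ⇒ Σ ṁᵢCp,ᵢ(T_out − Tᵢ) = 0
T_out = Σ ṁᵢCp,ᵢTᵢ / Σ ṁᵢCp,ᵢ
      = 32037 / 930.75 = 34.421 °C

T_out = 34.4 °C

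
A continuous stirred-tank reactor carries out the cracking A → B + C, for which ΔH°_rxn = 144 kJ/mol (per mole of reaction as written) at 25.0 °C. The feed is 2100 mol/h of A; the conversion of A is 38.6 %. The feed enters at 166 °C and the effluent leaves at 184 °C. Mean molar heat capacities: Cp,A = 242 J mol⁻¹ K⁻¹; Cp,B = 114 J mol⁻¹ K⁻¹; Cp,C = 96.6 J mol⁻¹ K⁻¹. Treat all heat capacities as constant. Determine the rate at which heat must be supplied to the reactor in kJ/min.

Q_in = 2030 kJ/min

Extent of reaction ξ = 0.386 × 2100 = 810.6 mol/h
Reaction term: ξ·ΔH°_rxn = 810.6 × 144 = 116730 kJ/h
Sensible, feed 166→25 °C: -71656 kJ/h
Outlet flows (mol/h): A 1289.4, B 810.6, C 810.6
Sensible, products 25→184 °C: 76757 kJ/h
Q = ΔH = 121830 kJ/h = 33.841 kW
Heat supplied = 2030.4 kJ/min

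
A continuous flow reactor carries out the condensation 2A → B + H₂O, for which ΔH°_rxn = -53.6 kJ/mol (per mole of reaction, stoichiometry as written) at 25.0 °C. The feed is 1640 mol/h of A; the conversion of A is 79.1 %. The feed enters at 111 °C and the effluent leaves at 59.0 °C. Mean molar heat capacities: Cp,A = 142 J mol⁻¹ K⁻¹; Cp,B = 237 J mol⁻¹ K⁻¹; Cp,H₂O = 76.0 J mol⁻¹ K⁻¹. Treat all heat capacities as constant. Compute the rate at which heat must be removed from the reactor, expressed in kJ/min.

Q_out = 771 kJ/min

Extent of reaction ξ = 0.791 × 1640 / 2 = 648.62 mol/h
Reaction term: ξ·ΔH°_rxn = 648.62 × -53.6 = -34766 kJ/h
Sensible, feed 111→25 °C: -20028 kJ/h
Outlet flows (mol/h): A 342.76, B 648.62, H₂O 648.62
Sensible, products 25→59.0 °C: 8557.5 kJ/h
Q = ΔH = -46236 kJ/h = -12.843 kW
Heat removed = 770.6 kJ/min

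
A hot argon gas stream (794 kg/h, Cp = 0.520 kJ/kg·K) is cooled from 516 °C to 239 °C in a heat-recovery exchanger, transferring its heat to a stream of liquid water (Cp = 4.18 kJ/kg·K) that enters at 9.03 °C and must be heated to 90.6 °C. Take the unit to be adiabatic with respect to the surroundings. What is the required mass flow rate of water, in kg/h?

ṁ_c = 335 kg/h

Heat released by hot stream: Q = 794 × 0.520 × (516 − 239) = 114370 kJ/h
Energy balance on cold side (adiabatic exchanger): Q = ṁ_c·Cp_c·(T_c,out − T_c,in)
ṁ_c = 114370 / [4.18 × (90.6 − 9.03)] = 335.43 kg/h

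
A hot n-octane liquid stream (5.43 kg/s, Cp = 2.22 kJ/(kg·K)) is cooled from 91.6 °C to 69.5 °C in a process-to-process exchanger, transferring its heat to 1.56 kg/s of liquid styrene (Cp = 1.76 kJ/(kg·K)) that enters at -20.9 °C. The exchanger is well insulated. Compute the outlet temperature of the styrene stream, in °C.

T_c,out = 76.1 °C

Heat released by hot stream: Q = 5.43 × 2.22 × (91.6 − 69.5) = 266.41 kJ/s
Energy balance on cold side (adiabatic exchanger): Q = ṁ_c·Cp_c·(T_c,out − T_c,in)
T_c,out = -20.9 + 266.41/(1.56 × 1.76) = 76.13 °C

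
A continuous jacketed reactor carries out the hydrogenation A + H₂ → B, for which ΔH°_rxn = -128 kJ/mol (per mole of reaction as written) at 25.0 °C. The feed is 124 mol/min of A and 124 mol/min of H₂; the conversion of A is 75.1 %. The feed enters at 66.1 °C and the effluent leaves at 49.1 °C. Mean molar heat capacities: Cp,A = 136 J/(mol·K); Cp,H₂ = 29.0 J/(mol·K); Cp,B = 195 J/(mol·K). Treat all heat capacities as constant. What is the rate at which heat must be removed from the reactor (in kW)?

Extent of reaction ξ = 0.751 × 124 = 93.124 mol/min
Reaction term: ξ·ΔH°_rxn = 93.124 × -128 = -11920 kJ/min
Sensible, feed 66.1→25 °C: -840.91 kJ/min
Outlet flows (mol/min): A 30.876, H₂ 30.876, B 93.124
Sensible, products 25→49.1 °C: 560.41 kJ/min
Q = ΔH = -12200 kJ/min = -203.34 kW
Heat removed = 203.34 kW

Q_out = 203 kW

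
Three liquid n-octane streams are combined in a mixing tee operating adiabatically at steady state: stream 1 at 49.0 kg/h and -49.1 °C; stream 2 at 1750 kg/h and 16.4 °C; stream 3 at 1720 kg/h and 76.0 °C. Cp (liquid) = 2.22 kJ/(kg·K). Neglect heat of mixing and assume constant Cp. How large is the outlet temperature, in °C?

Energy balance with Q = 0: Σ ṁᵢCp,ᵢ(T_out − Tᵢ) = 0
T_out = Σ ṁᵢCp,ᵢTᵢ / Σ ṁᵢCp,ᵢ
      = 348570 / 7812.2 = 44.619 °C

T_out = 44.6 °C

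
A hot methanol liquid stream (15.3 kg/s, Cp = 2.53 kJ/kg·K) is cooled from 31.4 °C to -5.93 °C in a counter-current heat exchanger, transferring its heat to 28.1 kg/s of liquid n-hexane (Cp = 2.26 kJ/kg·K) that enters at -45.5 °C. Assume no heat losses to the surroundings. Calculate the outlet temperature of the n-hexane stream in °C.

Heat released by hot stream: Q = 15.3 × 2.53 × (31.4 − -5.93) = 1445 kJ/s
Energy balance on cold side (adiabatic exchanger): Q = ṁ_c·Cp_c·(T_c,out − T_c,in)
T_c,out = -45.5 + 1445/(28.1 × 2.26) = -22.746 °C

T_c,out = -22.7 °C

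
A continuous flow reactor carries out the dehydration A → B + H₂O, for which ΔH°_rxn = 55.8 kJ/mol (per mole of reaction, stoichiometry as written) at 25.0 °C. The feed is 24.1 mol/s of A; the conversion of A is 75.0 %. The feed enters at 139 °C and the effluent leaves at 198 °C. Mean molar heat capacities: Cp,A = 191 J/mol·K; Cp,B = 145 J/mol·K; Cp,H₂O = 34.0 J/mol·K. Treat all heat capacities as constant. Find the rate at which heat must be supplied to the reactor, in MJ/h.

Extent of reaction ξ = 0.750 × 24.1 = 18.075 mol/s
Reaction term: ξ·ΔH°_rxn = 18.075 × 55.8 = 1008.6 kJ/s
Sensible, feed 139→25 °C: -524.75 kJ/s
Outlet flows (mol/s): A 6.025, B 18.075, H₂O 18.075
Sensible, products 25→198 °C: 758.81 kJ/s
Q = ΔH = 1242.6 kJ/s = 1242.6 kW
Heat supplied = 4473.5 MJ/h

Q_in = 4470 MJ/h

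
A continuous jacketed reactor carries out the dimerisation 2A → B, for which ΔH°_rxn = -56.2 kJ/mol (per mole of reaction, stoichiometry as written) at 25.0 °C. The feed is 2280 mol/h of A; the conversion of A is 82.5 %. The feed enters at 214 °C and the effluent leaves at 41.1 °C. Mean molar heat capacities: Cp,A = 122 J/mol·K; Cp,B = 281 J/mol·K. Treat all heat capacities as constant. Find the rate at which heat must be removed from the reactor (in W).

Q_out = 27900 W

Extent of reaction ξ = 0.825 × 2280 / 2 = 940.5 mol/h
Reaction term: ξ·ΔH°_rxn = 940.5 × -56.2 = -52856 kJ/h
Sensible, feed 214→25 °C: -52572 kJ/h
Outlet flows (mol/h): A 399, B 940.5
Sensible, products 25→41.1 °C: 5038.6 kJ/h
Q = ΔH = -100390 kJ/h = -27.886 kW
Heat removed = 27886 W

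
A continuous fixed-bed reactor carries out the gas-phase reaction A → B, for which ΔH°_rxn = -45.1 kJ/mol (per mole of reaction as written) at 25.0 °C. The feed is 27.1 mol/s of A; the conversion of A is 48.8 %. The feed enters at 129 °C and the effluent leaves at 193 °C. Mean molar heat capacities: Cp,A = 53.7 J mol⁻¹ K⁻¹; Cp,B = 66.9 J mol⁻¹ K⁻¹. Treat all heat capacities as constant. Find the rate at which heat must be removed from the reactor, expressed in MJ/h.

Extent of reaction ξ = 0.488 × 27.1 = 13.225 mol/s
Reaction term: ξ·ΔH°_rxn = 13.225 × -45.1 = -596.44 kJ/s
Sensible, feed 129→25 °C: -151.35 kJ/s
Outlet flows (mol/s): A 13.875, B 13.225
Sensible, products 25→193 °C: 273.81 kJ/s
Q = ΔH = -473.97 kJ/s = -473.97 kW
Heat removed = 1706.3 MJ/h

Q_out = 1710 MJ/h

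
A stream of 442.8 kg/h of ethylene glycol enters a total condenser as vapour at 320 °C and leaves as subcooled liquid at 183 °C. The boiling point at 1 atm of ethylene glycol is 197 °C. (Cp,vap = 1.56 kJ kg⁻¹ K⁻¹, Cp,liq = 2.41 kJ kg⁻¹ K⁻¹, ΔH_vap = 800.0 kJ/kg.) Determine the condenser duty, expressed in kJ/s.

vapour 320→197 °C: -191.88 kJ/kg
condensation at 197 °C: -800 kJ/kg
liquid 197→183 °C: -33.74 kJ/kg
Δh = -191.88 + -800 + -33.74 = -1025.6 kJ/kg
Q = ṁ·Δh = 442.8 kg/h × -1025.6 kJ/kg = -454140 kJ/h
|Q| = 126.15 kW

Q_c = 126 kJ/s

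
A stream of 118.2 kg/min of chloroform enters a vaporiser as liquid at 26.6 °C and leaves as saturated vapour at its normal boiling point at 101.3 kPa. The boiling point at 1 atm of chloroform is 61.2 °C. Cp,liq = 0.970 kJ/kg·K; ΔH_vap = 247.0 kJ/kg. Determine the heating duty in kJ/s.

Q = 553 kJ/s

liquid 26.6→61.2 °C: 33.562 kJ/kg
vaporisation at 61.2 °C: 247 kJ/kg
Δh = 33.562 + 247 = 280.56 kJ/kg
Q = ṁ·Δh = 118.2 kg/min × 280.56 kJ/kg = 33162 kJ/min
|Q| = 552.71 kW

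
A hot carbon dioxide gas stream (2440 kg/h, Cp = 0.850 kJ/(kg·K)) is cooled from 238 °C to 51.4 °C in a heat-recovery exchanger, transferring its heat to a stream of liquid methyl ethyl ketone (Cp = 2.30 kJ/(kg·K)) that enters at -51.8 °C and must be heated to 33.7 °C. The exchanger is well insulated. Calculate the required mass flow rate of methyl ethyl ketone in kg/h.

Heat released by hot stream: Q = 2440 × 0.850 × (238 − 51.4) = 387010 kJ/h
Energy balance on cold side (adiabatic exchanger): Q = ṁ_c·Cp_c·(T_c,out − T_c,in)
ṁ_c = 387010 / [2.30 × (33.7 − -51.8)] = 1968 kg/h

ṁ_c = 1970 kg/h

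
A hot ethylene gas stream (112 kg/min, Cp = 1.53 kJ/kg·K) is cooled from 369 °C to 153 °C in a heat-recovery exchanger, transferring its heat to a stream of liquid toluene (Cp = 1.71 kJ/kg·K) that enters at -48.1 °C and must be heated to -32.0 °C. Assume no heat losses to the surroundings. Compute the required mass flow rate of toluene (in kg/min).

ṁ_c = 1340 kg/min

Heat released by hot stream: Q = 112 × 1.53 × (369 − 153) = 37014 kJ/min
Energy balance on cold side (adiabatic exchanger): Q = ṁ_c·Cp_c·(T_c,out − T_c,in)
ṁ_c = 37014 / [1.71 × (-32.0 − -48.1)] = 1344.4 kg/min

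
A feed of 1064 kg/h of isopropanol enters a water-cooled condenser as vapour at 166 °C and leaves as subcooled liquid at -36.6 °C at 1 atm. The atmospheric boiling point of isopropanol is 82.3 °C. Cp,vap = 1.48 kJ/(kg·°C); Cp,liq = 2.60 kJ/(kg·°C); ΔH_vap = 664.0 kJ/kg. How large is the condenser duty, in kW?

vapour 166→82.3 °C: -123.88 kJ/kg
condensation at 82.3 °C: -664 kJ/kg
liquid 82.3→-36.6 °C: -309.14 kJ/kg
Δh = -123.88 + -664 + -309.14 = -1097 kJ/kg
Q = ṁ·Δh = 1064 kg/h × -1097 kJ/kg = -1.1672e+06 kJ/h
|Q| = 324.23 kW

Q_c = 324 kW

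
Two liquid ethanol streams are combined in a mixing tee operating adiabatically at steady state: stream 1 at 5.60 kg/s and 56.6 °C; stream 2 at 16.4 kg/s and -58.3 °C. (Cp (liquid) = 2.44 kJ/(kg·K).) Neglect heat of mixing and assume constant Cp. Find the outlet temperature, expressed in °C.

No heat crosses the boundary, so H_out = H_in.
T_out = Σ ṁᵢCp,ᵢTᵢ / Σ ṁᵢCp,ᵢ
      = -1559.6 / 53.68 = -29.053 °C

T_out = -29.1 °C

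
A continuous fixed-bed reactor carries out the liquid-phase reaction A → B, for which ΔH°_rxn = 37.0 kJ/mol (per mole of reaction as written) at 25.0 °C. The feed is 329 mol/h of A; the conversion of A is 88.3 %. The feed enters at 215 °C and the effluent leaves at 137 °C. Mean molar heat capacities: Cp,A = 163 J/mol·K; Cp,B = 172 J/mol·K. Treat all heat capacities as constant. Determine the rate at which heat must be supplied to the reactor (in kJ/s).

Q_in = 1.91 kJ/s

Extent of reaction ξ = 0.883 × 329 = 290.51 mol/h
Reaction term: ξ·ΔH°_rxn = 290.51 × 37.0 = 10749 kJ/h
Sensible, feed 215→25 °C: -10189 kJ/h
Outlet flows (mol/h): A 38.493, B 290.51
Sensible, products 25→137 °C: 6299.1 kJ/h
Q = ΔH = 6858.7 kJ/h = 1.9052 kW
Heat supplied = 1.9052 kJ/s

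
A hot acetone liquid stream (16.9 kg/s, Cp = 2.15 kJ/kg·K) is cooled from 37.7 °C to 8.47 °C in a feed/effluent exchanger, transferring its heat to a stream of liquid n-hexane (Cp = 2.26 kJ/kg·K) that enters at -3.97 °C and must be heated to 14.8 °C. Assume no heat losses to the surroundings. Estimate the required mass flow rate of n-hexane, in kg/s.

Heat released by hot stream: Q = 16.9 × 2.15 × (37.7 − 8.47) = 1062.1 kJ/s
Energy balance on cold side (adiabatic exchanger): Q = ṁ_c·Cp_c·(T_c,out − T_c,in)
ṁ_c = 1062.1 / [2.26 × (14.8 − -3.97)] = 25.037 kg/s

ṁ_c = 25.0 kg/s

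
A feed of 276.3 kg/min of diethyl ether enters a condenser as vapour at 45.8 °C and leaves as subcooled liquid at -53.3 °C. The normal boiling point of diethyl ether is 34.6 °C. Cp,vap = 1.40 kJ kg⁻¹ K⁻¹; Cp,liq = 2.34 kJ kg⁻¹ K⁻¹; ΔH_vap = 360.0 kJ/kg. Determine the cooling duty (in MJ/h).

vapour 45.8→34.6 °C: -15.68 kJ/kg
condensation at 34.6 °C: -360 kJ/kg
liquid 34.6→-53.3 °C: -205.69 kJ/kg
Δh = -15.68 + -360 + -205.69 = -581.37 kJ/kg
Q = ṁ·Δh = 276.3 kg/min × -581.37 kJ/kg = -160630 kJ/min
|Q| = 2677.2 kW = 9637.9 MJ/h

Q_c = 9640 MJ/h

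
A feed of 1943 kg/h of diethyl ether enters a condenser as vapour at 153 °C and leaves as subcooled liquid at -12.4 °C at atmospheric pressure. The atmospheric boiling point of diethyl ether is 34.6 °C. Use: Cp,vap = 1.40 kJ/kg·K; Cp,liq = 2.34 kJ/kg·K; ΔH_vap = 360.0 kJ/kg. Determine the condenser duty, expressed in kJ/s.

Q_c = 343 kJ/s

vapour 153→34.6 °C: -165.76 kJ/kg
condensation at 34.6 °C: -360 kJ/kg
liquid 34.6→-12.4 °C: -109.98 kJ/kg
Δh = -165.76 + -360 + -109.98 = -635.74 kJ/kg
Q = ṁ·Δh = 1943 kg/h × -635.74 kJ/kg = -1.2352e+06 kJ/h
|Q| = 343.12 kW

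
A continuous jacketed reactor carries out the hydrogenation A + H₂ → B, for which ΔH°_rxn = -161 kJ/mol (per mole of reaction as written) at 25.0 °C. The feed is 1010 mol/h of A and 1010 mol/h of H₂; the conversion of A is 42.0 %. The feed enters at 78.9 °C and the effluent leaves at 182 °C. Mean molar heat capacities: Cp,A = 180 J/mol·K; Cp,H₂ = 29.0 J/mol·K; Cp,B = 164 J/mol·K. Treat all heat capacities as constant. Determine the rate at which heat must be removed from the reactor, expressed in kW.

Extent of reaction ξ = 0.420 × 1010 = 424.2 mol/h
Reaction term: ξ·ΔH°_rxn = 424.2 × -161 = -68296 kJ/h
Sensible, feed 78.9→25 °C: -11378 kJ/h
Outlet flows (mol/h): A 585.8, H₂ 585.8, B 424.2
Sensible, products 25→182 °C: 30144 kJ/h
Q = ΔH = -49530 kJ/h = -13.758 kW
Heat removed = 13.758 kW

Q_out = 13.8 kW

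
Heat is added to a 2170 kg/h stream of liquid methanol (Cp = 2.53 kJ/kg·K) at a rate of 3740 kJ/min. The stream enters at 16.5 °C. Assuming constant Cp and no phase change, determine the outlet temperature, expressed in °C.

T_out = 57.4 °C

Q = 3740 kJ/min = 224400 kJ/h
ΔT = Q/(ṁ·Cp) = 224400/(2170×2.53) = 40.874 K
T_out = 16.5 + 40.874 = 57.374 °C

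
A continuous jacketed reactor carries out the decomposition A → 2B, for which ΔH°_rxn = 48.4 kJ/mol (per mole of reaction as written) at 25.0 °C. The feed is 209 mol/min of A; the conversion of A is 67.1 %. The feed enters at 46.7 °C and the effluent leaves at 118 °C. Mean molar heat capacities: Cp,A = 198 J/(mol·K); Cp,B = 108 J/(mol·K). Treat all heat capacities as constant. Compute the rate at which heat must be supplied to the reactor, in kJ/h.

Extent of reaction ξ = 0.671 × 209 = 140.24 mol/min
Reaction term: ξ·ΔH°_rxn = 140.24 × 48.4 = 6787.6 kJ/min
Sensible, feed 46.7→25 °C: -897.99 kJ/min
Outlet flows (mol/min): A 68.761, B 280.48
Sensible, products 25→118 °C: 4083.3 kJ/min
Q = ΔH = 9972.9 kJ/min = 166.21 kW
Heat supplied = 598370 kJ/h

Q_in = 598000 kJ/h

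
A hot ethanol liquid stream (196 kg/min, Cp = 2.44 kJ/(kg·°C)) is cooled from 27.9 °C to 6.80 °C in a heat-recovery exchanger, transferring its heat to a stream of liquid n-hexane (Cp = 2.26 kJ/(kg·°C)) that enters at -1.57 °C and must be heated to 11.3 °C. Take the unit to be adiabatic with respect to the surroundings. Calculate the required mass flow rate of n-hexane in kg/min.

ṁ_c = 347 kg/min

Heat released by hot stream: Q = 196 × 2.44 × (27.9 − 6.80) = 10091 kJ/min
Energy balance on cold side (adiabatic exchanger): Q = ṁ_c·Cp_c·(T_c,out − T_c,in)
ṁ_c = 10091 / [2.26 × (11.3 − -1.57)] = 346.93 kg/min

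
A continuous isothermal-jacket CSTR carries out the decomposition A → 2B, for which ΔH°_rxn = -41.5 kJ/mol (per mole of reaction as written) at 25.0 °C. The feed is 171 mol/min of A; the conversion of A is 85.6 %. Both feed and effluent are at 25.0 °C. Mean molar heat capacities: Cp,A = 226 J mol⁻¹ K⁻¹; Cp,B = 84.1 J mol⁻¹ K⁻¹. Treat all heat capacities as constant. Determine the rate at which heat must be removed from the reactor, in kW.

Q_out = 101 kW

Extent of reaction ξ = 0.856 × 171 = 146.38 mol/min
Reaction term: ξ·ΔH°_rxn = 146.38 × -41.5 = -6074.6 kJ/min
Q = ΔH = -6074.6 kJ/min = -101.24 kW
Heat removed = 101.24 kW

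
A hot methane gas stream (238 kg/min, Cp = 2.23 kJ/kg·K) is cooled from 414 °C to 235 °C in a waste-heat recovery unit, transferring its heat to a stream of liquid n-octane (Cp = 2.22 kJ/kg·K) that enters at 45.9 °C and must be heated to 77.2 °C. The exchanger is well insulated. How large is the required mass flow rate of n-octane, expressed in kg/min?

Heat released by hot stream: Q = 238 × 2.23 × (414 − 235) = 95002 kJ/min
Energy balance on cold side (adiabatic exchanger): Q = ṁ_c·Cp_c·(T_c,out − T_c,in)
ṁ_c = 95002 / [2.22 × (77.2 − 45.9)] = 1367.2 kg/min

ṁ_c = 1370 kg/min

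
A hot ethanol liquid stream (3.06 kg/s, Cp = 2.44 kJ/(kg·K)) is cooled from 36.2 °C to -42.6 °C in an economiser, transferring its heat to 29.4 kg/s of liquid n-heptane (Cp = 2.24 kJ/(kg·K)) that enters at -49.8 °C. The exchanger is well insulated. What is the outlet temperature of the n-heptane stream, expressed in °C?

Heat released by hot stream: Q = 3.06 × 2.44 × (36.2 − -42.6) = 588.35 kJ/s
Energy balance on cold side (adiabatic exchanger): Q = ṁ_c·Cp_c·(T_c,out − T_c,in)
T_c,out = -49.8 + 588.35/(29.4 × 2.24) = -40.866 °C

T_c,out = -40.9 °C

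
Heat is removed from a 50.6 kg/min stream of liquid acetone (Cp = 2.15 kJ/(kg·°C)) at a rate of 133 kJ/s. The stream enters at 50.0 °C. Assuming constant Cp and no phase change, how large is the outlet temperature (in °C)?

Q = 133 kJ/s = 7980 kJ/min
ΔT = Q/(ṁ·Cp) = 7980/(50.6×2.15) = 73.352 K
T_out = 50.0 − 73.352 = -23.352 °C

T_out = -23.4 °C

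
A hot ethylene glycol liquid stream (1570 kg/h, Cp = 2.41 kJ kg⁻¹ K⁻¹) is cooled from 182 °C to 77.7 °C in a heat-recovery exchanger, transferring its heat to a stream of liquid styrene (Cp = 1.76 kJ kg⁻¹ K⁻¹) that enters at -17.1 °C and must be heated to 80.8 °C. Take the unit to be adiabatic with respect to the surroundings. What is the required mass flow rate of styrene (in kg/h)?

ṁ_c = 2290 kg/h

Heat released by hot stream: Q = 1570 × 2.41 × (182 − 77.7) = 394640 kJ/h
Energy balance on cold side (adiabatic exchanger): Q = ṁ_c·Cp_c·(T_c,out − T_c,in)
ṁ_c = 394640 / [1.76 × (80.8 − -17.1)] = 2290.4 kg/h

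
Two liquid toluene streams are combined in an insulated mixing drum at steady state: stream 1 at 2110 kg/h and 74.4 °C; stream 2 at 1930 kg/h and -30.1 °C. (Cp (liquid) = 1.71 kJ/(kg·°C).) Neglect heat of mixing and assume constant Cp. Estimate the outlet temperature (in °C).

No heat crosses the boundary, so H_out = H_in.
Σ ṁᵢCp,ᵢTᵢ = 2110×1.71×74.4 + 1930×1.71×-30.1 = 169100
Σ ṁᵢCp,ᵢ = 2110×1.71 + 1930×1.71 = 6908.4
T_out = 169100 / 6908.4 = 24.478 °C

T_out = 24.5 °C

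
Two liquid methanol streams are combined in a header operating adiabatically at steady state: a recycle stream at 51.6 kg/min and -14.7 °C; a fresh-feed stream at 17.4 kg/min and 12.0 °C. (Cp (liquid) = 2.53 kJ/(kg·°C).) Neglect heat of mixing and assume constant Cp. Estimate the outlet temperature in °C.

Adiabatic, steady state ⇒ Σ ṁᵢCp,ᵢ(T_out − Tᵢ) = 0
Σ ṁᵢCp,ᵢTᵢ = 51.6×2.53×-14.7 + 17.4×2.53×12.0 = -1390.8
Σ ṁᵢCp,ᵢ = 51.6×2.53 + 17.4×2.53 = 174.57
T_out = -1390.8 / 174.57 = -7.967 °C

T_out = -7.97 °C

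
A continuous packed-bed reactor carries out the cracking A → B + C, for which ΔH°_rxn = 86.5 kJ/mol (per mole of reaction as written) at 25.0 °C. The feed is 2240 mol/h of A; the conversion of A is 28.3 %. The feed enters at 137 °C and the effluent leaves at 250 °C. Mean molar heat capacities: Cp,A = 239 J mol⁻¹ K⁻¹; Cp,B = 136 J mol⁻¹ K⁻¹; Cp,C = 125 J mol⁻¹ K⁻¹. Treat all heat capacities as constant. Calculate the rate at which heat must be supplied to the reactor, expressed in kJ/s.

Extent of reaction ξ = 0.283 × 2240 = 633.92 mol/h
Reaction term: ξ·ΔH°_rxn = 633.92 × 86.5 = 54834 kJ/h
Sensible, feed 137→25 °C: -59960 kJ/h
Outlet flows (mol/h): A 1606.1, B 633.92, C 633.92
Sensible, products 25→250 °C: 123590 kJ/h
Q = ΔH = 118470 kJ/h = 32.908 kW
Heat supplied = 32.908 kJ/s

Q_in = 32.9 kJ/s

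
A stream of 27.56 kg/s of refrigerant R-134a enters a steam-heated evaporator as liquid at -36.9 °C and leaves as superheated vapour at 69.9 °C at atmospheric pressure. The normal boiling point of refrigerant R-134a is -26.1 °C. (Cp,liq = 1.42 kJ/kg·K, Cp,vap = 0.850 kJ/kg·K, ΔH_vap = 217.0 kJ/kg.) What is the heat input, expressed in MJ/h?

liquid -36.9→-26.1 °C: 15.336 kJ/kg
vaporisation at -26.1 °C: 217 kJ/kg
vapour -26.1→69.9 °C: 81.6 kJ/kg
Δh = 15.336 + 217 + 81.6 = 313.94 kJ/kg
Q = ṁ·Δh = 27.56 kg/s × 313.94 kJ/kg = 8652.1 kJ/s
|Q| = 8652.1 kW = 31147 MJ/h

Q = 31100 MJ/h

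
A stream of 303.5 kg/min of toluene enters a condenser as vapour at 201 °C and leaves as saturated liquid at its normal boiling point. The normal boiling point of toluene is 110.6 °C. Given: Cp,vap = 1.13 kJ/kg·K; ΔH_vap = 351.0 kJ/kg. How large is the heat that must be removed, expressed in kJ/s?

vapour 201→110.6 °C: -102.15 kJ/kg
condensation at 110.6 °C: -351 kJ/kg
Δh = -102.15 + -351 = -453.15 kJ/kg
Q = ṁ·Δh = 303.5 kg/min × -453.15 kJ/kg = -137530 kJ/min
|Q| = 2292.2 kW

Q_c = 2290 kJ/s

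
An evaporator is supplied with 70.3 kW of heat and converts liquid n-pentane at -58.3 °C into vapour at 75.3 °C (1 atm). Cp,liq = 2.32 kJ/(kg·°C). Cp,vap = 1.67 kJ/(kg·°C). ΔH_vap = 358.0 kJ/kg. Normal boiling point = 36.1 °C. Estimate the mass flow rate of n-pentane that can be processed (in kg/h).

ṁ = 394 kg/h

Δh = 2.32×(36.1−-58.3) + 358.0 + 1.67×(75.3−36.1) = 642.47 kJ/kg
Q = 70.3 kW = 70.3 kJ/s = 253080 kJ/h
ṁ = Q/Δh = 253080 / 642.47 = 393.92 kg/h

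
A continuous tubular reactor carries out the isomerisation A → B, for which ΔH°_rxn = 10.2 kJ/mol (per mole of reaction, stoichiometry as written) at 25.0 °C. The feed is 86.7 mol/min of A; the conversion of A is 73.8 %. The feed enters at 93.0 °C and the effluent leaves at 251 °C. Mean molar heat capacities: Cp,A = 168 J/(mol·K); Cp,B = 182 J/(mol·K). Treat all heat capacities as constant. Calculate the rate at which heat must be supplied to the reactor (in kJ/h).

Extent of reaction ξ = 0.738 × 86.7 = 63.985 mol/min
Reaction term: ξ·ΔH°_rxn = 63.985 × 10.2 = 652.64 kJ/min
Sensible, feed 93.0→25 °C: -990.46 kJ/min
Outlet flows (mol/min): A 22.715, B 63.985
Sensible, products 25→251 °C: 3494.3 kJ/min
Q = ΔH = 3156.5 kJ/min = 52.608 kW
Heat supplied = 189390 kJ/h

Q_in = 189000 kJ/h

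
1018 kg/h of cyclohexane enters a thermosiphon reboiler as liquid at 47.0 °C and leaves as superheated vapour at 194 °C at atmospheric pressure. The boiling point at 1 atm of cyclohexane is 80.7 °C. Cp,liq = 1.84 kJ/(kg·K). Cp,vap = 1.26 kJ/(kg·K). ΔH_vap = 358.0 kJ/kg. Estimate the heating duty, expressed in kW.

Q = 159 kW

liquid 47.0→80.7 °C: 62.008 kJ/kg
vaporisation at 80.7 °C: 358 kJ/kg
vapour 80.7→194 °C: 142.76 kJ/kg
Δh = 62.008 + 358 + 142.76 = 562.77 kJ/kg
Q = ṁ·Δh = 1018 kg/h × 562.77 kJ/kg = 572900 kJ/h
|Q| = 159.14 kW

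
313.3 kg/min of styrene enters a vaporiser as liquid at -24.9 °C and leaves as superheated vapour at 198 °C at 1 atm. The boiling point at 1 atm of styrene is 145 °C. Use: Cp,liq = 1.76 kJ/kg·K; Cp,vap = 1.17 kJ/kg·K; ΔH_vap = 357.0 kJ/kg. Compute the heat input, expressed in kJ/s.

Q = 3750 kJ/s

liquid -24.9→145 °C: 299.02 kJ/kg
vaporisation at 145 °C: 357 kJ/kg
vapour 145→198 °C: 62.01 kJ/kg
Δh = 299.02 + 357 + 62.01 = 718.03 kJ/kg
Q = ṁ·Δh = 313.3 kg/min × 718.03 kJ/kg = 224960 kJ/min
|Q| = 3749.3 kW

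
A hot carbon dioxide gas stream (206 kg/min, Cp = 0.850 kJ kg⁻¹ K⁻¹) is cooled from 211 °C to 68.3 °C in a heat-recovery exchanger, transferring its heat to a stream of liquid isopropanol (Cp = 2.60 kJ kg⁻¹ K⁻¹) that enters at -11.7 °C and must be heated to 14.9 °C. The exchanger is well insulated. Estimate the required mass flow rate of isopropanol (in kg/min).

Heat released by hot stream: Q = 206 × 0.850 × (211 − 68.3) = 24987 kJ/min
Energy balance on cold side (adiabatic exchanger): Q = ṁ_c·Cp_c·(T_c,out − T_c,in)
ṁ_c = 24987 / [2.60 × (14.9 − -11.7)] = 361.29 kg/min

ṁ_c = 361 kg/min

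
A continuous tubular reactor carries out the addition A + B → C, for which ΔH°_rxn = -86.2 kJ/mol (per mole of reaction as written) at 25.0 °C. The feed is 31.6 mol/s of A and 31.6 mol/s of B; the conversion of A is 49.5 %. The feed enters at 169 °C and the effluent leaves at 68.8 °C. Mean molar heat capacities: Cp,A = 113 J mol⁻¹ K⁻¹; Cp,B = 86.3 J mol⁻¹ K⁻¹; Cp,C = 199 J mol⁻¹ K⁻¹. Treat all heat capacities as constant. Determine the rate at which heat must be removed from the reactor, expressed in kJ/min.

Q_out = 119000 kJ/min

Extent of reaction ξ = 0.495 × 31.6 = 15.642 mol/s
Reaction term: ξ·ΔH°_rxn = 15.642 × -86.2 = -1348.3 kJ/s
Sensible, feed 169→25 °C: -906.89 kJ/s
Outlet flows (mol/s): A 15.958, B 15.958, C 15.642
Sensible, products 25→68.8 °C: 275.64 kJ/s
Q = ΔH = -1979.6 kJ/s = -1979.6 kW
Heat removed = 118780 kJ/min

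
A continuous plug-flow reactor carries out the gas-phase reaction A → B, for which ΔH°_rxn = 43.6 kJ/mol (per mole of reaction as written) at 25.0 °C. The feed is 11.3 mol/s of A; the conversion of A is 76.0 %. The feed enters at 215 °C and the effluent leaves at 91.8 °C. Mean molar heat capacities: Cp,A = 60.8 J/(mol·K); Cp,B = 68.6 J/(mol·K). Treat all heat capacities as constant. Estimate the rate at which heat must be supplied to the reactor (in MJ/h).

Q_in = 1060 MJ/h

Extent of reaction ξ = 0.760 × 11.3 = 8.588 mol/s
Reaction term: ξ·ΔH°_rxn = 8.588 × 43.6 = 374.44 kJ/s
Sensible, feed 215→25 °C: -130.54 kJ/s
Outlet flows (mol/s): A 2.712, B 8.588
Sensible, products 25→91.8 °C: 50.369 kJ/s
Q = ΔH = 294.27 kJ/s = 294.27 kW
Heat supplied = 1059.4 MJ/h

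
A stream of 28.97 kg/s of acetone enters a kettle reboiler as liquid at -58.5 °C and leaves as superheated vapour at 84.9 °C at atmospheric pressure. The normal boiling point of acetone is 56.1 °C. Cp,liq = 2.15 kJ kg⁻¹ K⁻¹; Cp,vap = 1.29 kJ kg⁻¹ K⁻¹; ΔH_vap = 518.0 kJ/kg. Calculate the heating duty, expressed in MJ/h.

liquid -58.5→56.1 °C: 246.39 kJ/kg
vaporisation at 56.1 °C: 518 kJ/kg
vapour 56.1→84.9 °C: 37.152 kJ/kg
Δh = 246.39 + 518 + 37.152 = 801.54 kJ/kg
Q = ṁ·Δh = 28.97 kg/s × 801.54 kJ/kg = 23221 kJ/s
|Q| = 23221 kW = 83594 MJ/h

Q = 83600 MJ/h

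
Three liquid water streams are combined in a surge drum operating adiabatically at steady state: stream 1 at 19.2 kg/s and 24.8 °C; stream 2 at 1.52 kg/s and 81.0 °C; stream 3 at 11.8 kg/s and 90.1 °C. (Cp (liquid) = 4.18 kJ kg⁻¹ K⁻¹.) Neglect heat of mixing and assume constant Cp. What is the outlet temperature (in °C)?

Adiabatic, steady state ⇒ Σ ṁᵢCp,ᵢ(T_out − Tᵢ) = 0
Σ ṁᵢCp,ᵢTᵢ = 19.2×4.18×24.8 + 1.52×4.18×81.0 + 11.8×4.18×90.1 = 6949.1
Σ ṁᵢCp,ᵢ = 19.2×4.18 + 1.52×4.18 + 11.8×4.18 = 135.93
T_out = 6949.1 / 135.93 = 51.121 °C

T_out = 51.1 °C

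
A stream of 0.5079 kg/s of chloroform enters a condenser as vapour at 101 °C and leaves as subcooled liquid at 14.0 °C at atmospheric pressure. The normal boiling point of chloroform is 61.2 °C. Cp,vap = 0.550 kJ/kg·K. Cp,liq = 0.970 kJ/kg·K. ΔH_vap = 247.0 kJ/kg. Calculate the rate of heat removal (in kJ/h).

Q_c = 575000 kJ/h

vapour 101→61.2 °C: -21.89 kJ/kg
condensation at 61.2 °C: -247 kJ/kg
liquid 61.2→14.0 °C: -45.784 kJ/kg
Δh = -21.89 + -247 + -45.784 = -314.67 kJ/kg
Q = ṁ·Δh = 0.5079 kg/s × -314.67 kJ/kg = -159.82 kJ/s
|Q| = 159.82 kW = 575360 kJ/h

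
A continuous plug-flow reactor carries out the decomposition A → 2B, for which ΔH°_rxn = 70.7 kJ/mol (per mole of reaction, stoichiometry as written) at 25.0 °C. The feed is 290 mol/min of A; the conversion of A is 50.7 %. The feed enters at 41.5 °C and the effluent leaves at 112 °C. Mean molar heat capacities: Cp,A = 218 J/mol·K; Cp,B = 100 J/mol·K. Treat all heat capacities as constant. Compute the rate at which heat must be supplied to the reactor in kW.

Q_in = 244 kW

Extent of reaction ξ = 0.507 × 290 = 147.03 mol/min
Reaction term: ξ·ΔH°_rxn = 147.03 × 70.7 = 10395 kJ/min
Sensible, feed 41.5→25 °C: -1043.1 kJ/min
Outlet flows (mol/min): A 142.97, B 294.06
Sensible, products 25→112 °C: 5269.9 kJ/min
Q = ΔH = 14622 kJ/min = 243.7 kW
Heat supplied = 243.7 kW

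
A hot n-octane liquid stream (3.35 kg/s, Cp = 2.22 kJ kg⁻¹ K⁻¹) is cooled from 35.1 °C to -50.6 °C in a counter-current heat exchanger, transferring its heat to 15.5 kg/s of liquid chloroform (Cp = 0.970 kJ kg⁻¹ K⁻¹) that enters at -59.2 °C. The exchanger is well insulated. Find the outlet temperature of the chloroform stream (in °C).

T_c,out = -16.8 °C

Heat released by hot stream: Q = 3.35 × 2.22 × (35.1 − -50.6) = 637.35 kJ/s
Energy balance on cold side (adiabatic exchanger): Q = ṁ_c·Cp_c·(T_c,out − T_c,in)
T_c,out = -59.2 + 637.35/(15.5 × 0.970) = -16.809 °C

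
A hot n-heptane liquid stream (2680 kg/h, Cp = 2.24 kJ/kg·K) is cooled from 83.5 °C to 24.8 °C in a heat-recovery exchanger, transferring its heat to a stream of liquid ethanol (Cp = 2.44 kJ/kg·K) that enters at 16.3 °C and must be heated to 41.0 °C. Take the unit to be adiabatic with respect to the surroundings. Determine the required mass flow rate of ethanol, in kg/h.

Heat released by hot stream: Q = 2680 × 2.24 × (83.5 − 24.8) = 352390 kJ/h
Energy balance on cold side (adiabatic exchanger): Q = ṁ_c·Cp_c·(T_c,out − T_c,in)
ṁ_c = 352390 / [2.44 × (41.0 − 16.3)] = 5847 kg/h

ṁ_c = 5850 kg/h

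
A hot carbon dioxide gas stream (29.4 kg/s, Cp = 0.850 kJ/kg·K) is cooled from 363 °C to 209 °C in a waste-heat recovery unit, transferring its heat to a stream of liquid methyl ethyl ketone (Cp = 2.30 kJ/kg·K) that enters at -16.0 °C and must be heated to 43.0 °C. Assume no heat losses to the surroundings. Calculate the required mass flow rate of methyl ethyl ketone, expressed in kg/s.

Heat released by hot stream: Q = 29.4 × 0.850 × (363 − 209) = 3848.5 kJ/s
Energy balance on cold side (adiabatic exchanger): Q = ṁ_c·Cp_c·(T_c,out − T_c,in)
ṁ_c = 3848.5 / [2.30 × (43.0 − -16.0)] = 28.36 kg/s

ṁ_c = 28.4 kg/s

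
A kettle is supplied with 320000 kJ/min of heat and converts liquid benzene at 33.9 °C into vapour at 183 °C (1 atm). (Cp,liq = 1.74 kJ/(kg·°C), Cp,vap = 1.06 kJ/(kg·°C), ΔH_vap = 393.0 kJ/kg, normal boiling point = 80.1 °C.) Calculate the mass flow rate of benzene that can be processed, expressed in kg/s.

Δh = 1.74×(80.1−33.9) + 393.0 + 1.06×(183−80.1) = 582.46 kJ/kg
Q = 320000 kJ/min = 5333.3 kJ/s = 5333.3 kJ/s
ṁ = Q/Δh = 5333.3 / 582.46 = 9.1565 kg/s

ṁ = 9.16 kg/s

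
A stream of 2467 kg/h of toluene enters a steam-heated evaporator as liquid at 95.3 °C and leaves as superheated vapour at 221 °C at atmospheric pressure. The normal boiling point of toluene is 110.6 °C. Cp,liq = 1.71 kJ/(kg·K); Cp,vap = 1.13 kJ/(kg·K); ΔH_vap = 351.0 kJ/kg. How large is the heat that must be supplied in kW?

liquid 95.3→110.6 °C: 26.163 kJ/kg
vaporisation at 110.6 °C: 351 kJ/kg
vapour 110.6→221 °C: 124.75 kJ/kg
Δh = 26.163 + 351 + 124.75 = 501.91 kJ/kg
Q = ṁ·Δh = 2467 kg/h × 501.91 kJ/kg = 1.2382e+06 kJ/h
|Q| = 343.95 kW

Q = 344 kW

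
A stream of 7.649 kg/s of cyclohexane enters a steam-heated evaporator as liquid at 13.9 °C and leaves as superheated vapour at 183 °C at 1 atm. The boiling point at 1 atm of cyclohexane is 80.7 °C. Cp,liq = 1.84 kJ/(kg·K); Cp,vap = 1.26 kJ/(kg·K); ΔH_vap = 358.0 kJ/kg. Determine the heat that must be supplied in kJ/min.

liquid 13.9→80.7 °C: 122.91 kJ/kg
vaporisation at 80.7 °C: 358 kJ/kg
vapour 80.7→183 °C: 128.9 kJ/kg
Δh = 122.91 + 358 + 128.9 = 609.81 kJ/kg
Q = ṁ·Δh = 7.649 kg/s × 609.81 kJ/kg = 4664.4 kJ/s
|Q| = 4664.4 kW = 279870 kJ/min

Q = 280000 kJ/min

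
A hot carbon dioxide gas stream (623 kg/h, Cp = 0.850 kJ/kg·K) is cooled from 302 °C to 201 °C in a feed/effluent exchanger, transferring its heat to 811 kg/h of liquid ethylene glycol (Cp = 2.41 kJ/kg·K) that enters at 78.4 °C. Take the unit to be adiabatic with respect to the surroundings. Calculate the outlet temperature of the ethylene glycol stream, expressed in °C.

Heat released by hot stream: Q = 623 × 0.850 × (302 − 201) = 53485 kJ/h
Energy balance on cold side (adiabatic exchanger): Q = ṁ_c·Cp_c·(T_c,out − T_c,in)
T_c,out = 78.4 + 53485/(811 × 2.41) = 105.76 °C

T_c,out = 106 °C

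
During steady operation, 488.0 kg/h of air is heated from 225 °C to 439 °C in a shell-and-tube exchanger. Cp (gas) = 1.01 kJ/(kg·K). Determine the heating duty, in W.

Q = ṁ·Cp·ΔT = 488.0 × 1.01 × (439 − 225) = 105480 kJ/h
Converting: 105480 / 3600 s = 29.299 kW
Heating duty = 29299 W

Q = 29300 W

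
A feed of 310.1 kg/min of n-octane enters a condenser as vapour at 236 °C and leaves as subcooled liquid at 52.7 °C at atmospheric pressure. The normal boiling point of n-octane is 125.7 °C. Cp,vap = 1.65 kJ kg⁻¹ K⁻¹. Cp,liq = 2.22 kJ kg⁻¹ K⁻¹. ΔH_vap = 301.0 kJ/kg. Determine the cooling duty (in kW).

Q_c = 3330 kW

vapour 236→125.7 °C: -181.99 kJ/kg
condensation at 125.7 °C: -301 kJ/kg
liquid 125.7→52.7 °C: -162.06 kJ/kg
Δh = -181.99 + -301 + -162.06 = -645.05 kJ/kg
Q = ṁ·Δh = 310.1 kg/min × -645.05 kJ/kg = -200030 kJ/min
|Q| = 3333.9 kW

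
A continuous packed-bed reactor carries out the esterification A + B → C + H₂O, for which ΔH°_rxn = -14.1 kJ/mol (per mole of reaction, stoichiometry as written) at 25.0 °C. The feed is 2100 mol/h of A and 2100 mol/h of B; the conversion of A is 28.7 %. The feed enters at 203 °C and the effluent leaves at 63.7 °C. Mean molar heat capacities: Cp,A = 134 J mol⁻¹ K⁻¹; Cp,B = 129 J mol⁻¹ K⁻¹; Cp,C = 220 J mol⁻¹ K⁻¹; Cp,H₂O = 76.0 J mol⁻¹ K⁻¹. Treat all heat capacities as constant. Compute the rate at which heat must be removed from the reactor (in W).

Extent of reaction ξ = 0.287 × 2100 = 602.7 mol/h
Reaction term: ξ·ΔH°_rxn = 602.7 × -14.1 = -8498.1 kJ/h
Sensible, feed 203→25 °C: -98309 kJ/h
Outlet flows (mol/h): A 1497.3, B 1497.3, C 602.7, H₂O 602.7
Sensible, products 25→63.7 °C: 22144 kJ/h
Q = ΔH = -84664 kJ/h = -23.518 kW
Heat removed = 23518 W

Q_out = 23500 W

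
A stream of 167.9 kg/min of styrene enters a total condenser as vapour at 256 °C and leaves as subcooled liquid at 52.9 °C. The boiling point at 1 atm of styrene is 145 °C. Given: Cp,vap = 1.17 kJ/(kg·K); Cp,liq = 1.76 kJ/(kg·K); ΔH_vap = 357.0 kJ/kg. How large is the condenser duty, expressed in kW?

vapour 256→145 °C: -129.87 kJ/kg
condensation at 145 °C: -357 kJ/kg
liquid 145→52.9 °C: -162.1 kJ/kg
Δh = -129.87 + -357 + -162.1 = -648.97 kJ/kg
Q = ṁ·Δh = 167.9 kg/min × -648.97 kJ/kg = -108960 kJ/min
|Q| = 1816 kW

Q_c = 1820 kW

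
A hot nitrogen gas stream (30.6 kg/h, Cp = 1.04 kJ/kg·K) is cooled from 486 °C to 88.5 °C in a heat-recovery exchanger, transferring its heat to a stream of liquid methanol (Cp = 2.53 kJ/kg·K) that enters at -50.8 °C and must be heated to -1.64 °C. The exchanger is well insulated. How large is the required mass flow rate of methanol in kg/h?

ṁ_c = 102 kg/h

Heat released by hot stream: Q = 30.6 × 1.04 × (486 − 88.5) = 12650 kJ/h
Energy balance on cold side (adiabatic exchanger): Q = ṁ_c·Cp_c·(T_c,out − T_c,in)
ṁ_c = 12650 / [2.53 × (-1.64 − -50.8)] = 101.71 kg/h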